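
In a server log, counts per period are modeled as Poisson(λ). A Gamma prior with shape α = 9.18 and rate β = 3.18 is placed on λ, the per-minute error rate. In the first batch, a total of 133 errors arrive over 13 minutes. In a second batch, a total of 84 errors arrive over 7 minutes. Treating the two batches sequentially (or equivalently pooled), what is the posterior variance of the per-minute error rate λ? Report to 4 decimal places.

With a Gamma(shape α, rate β) prior, the Poisson likelihood is conjugate: the posterior is Gamma(α + ΣXᵢ, β + n).
After batch 1: Gamma(α+S, β+n) = Gamma(9.18+133, 3.18+13) = Gamma(142.18, 16.18).
After batch 2: Gamma(α+S, β+n) = Gamma(142.18+84, 16.18+7) = Gamma(226.18, 23.18).
Var = α/β² = 226.18/23.18² = 0.4209.

0.4209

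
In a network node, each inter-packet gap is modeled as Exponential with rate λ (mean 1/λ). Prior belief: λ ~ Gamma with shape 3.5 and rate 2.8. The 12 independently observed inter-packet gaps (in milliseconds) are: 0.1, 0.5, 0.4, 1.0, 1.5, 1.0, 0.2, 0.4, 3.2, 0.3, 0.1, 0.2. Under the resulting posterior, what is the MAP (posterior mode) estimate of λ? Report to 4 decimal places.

With a Gamma(shape α, rate β) prior on the exponential rate λ, the posterior after n observations with total T = Σxᵢ is Gamma(α+n, β+T).
Sum of observations T = 8.9 milliseconds; n = 12.
Posterior: Gamma(3.5+12, 2.8+8.9) = Gamma(15.5, 11.7).
Mode = (α−1)/β = 1.2393.

1.2393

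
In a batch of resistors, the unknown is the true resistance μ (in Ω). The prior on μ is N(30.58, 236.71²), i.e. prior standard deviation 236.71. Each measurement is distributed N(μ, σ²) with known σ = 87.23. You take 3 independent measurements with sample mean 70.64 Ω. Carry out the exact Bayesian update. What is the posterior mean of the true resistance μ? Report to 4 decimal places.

For Normal data with known variance σ², a Normal(μ₀, σ₀²) prior on μ is conjugate. Posterior precision = 1/σ₀² + n/σ²; posterior mean is the precision-weighted average of μ₀ and x̄.
n·x̄ = 3·70.64 = 211.92.
σ₀² = 236.71² = 56031.6241, σ² = 87.23² = 7609.0729; σ² + n·σ₀² = 7609.0729 + 3·56031.6241 = 175703.9452.
Posterior mean = (μ₀/σ₀² + n·x̄/σ²)/(1/σ₀² + n/σ²) = (σ²·μ₀ + σ₀²·n·x̄)/(σ² + n·σ₀²) = (7609.0729·30.58 + 56031.6241·211.92)/175703.9452 = 12106907.228554/175703.9452 = 68.9052.

68.9052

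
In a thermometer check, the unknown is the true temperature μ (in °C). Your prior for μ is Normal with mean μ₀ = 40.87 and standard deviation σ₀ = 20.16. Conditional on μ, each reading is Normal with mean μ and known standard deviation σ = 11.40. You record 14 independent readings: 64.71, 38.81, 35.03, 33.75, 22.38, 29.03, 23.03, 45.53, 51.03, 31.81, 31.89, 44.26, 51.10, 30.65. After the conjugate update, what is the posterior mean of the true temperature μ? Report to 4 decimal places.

38.1346

For Normal data with known variance σ², a Normal(μ₀, σ₀²) prior on μ is conjugate. Posterior precision = 1/σ₀² + n/σ²; posterior mean is the precision-weighted average of μ₀ and x̄.
Σxᵢ = 64.71 + 38.81 + 35.03 + 33.75 + 22.38 + 29.03 + 23.03 + 45.53 + 51.03 + 31.81 + 31.89 + 44.26 + 51.10 + 30.65 = 533.01, so n·x̄ = 533.01.
σ₀² = 20.16² = 406.4256, σ² = 11.40² = 129.96; σ² + n·σ₀² = 129.96 + 14·406.4256 = 5819.9184.
Posterior mean = (μ₀/σ₀² + n·x̄/σ²)/(1/σ₀² + n/σ²) = (σ²·μ₀ + σ₀²·n·x̄)/(σ² + n·σ₀²) = (129.96·40.87 + 406.4256·533.01)/5819.9184 = 221940.374256/5819.9184 = 38.1346.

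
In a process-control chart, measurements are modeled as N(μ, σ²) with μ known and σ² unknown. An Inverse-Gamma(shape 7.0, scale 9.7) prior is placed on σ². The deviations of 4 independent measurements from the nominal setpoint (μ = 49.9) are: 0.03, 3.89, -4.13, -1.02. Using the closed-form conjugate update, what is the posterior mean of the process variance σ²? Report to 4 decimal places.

With known mean μ and an Inverse-Gamma(α, β) prior on σ², the Normal likelihood is conjugate: posterior is Inv-Gamma(α + n/2, β + Σ(xᵢ−μ)²/2).
Σ(xᵢ−μ)² = (0.03)² + (3.89)² + (-4.13)² + (-1.02)² = 33.2303.
Posterior: Inv-Gamma(7.0 + 4/2, 9.7 + 33.2303/2) = Inv-Gamma(9.00, 26.31515).
E[σ²|data] = β/(α−1) = 26.31515/8.00 = 3.2894.

3.2894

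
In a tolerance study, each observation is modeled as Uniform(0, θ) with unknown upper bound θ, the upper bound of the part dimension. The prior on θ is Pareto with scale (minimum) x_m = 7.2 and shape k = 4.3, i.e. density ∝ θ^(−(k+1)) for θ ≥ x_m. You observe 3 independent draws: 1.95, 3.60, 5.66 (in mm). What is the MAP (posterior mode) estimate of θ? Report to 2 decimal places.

A Pareto(scale x_m, shape k) prior on the upper bound θ of Uniform(0, θ) is conjugate: posterior is Pareto(max(x_m, max xᵢ), k + n).
Sample maximum = 5.66; prior scale x_m = 7.2 → posterior scale = max = 7.20.
Posterior shape = 4.3 + 3 = 7.3.
The Pareto density is decreasing on [x_m, ∞), so the mode is x_m = 7.20.

7.20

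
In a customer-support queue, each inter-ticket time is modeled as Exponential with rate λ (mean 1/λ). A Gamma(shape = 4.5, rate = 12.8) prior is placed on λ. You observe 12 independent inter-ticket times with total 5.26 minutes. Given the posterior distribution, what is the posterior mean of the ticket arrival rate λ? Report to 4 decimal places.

With a Gamma(shape α, rate β) prior on the exponential rate λ, the posterior after n observations with total T = Σxᵢ is Gamma(α+n, β+T).
Posterior: Gamma(4.5+12, 12.8+5.26) = Gamma(16.5, 18.06).
Posterior mean of λ = α/β = 16.5/18.06 = 0.9136.

0.9136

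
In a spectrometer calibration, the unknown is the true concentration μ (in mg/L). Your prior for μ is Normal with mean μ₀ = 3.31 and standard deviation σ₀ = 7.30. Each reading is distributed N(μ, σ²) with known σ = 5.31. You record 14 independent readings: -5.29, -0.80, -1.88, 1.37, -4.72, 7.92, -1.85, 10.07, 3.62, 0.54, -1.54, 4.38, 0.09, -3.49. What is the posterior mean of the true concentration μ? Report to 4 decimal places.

For Normal data with known variance σ², a Normal(μ₀, σ₀²) prior on μ is conjugate. Posterior precision = 1/σ₀² + n/σ²; posterior mean is the precision-weighted average of μ₀ and x̄.
Σxᵢ = (-5.29) + (-0.80) + (-1.88) + 1.37 + (-4.72) + 7.92 + (-1.85) + 10.07 + 3.62 + 0.54 + (-1.54) + 4.38 + 0.09 + (-3.49) = 8.42, so n·x̄ = 8.42.
σ₀² = 7.30² = 53.29, σ² = 5.31² = 28.1961; σ² + n·σ₀² = 28.1961 + 14·53.29 = 774.2561.
Posterior mean = (μ₀/σ₀² + n·x̄/σ²)/(1/σ₀² + n/σ²) = (σ²·μ₀ + σ₀²·n·x̄)/(σ² + n·σ₀²) = (28.1961·3.31 + 53.29·8.42)/774.2561 = 542.030891/774.2561 = 0.7001.

0.7001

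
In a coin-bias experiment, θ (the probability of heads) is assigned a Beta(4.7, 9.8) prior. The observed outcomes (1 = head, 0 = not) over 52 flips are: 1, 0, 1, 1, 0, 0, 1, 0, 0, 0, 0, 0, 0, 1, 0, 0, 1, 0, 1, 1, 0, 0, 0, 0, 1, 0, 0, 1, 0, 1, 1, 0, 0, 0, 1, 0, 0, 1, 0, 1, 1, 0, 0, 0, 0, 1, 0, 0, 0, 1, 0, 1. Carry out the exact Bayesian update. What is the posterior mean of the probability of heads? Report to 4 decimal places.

The Beta prior is conjugate to a Binomial/Bernoulli likelihood; the update adds successes to α and failures to β.
Posterior: Beta(α+k, β+n−k) = Beta(4.7+19, 9.8+33) = Beta(23.7, 42.8).
Posterior mean = α/(α+β) = 23.7/66.5 = 0.3564.

0.3564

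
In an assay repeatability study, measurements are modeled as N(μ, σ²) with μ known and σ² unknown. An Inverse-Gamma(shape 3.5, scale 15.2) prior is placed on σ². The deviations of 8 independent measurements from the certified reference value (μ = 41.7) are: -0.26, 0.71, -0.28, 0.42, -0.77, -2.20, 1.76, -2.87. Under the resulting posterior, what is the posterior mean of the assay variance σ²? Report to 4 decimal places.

3.6918

With known mean μ and an Inverse-Gamma(α, β) prior on σ², the Normal likelihood is conjugate: posterior is Inv-Gamma(α + n/2, β + Σ(xᵢ−μ)²/2).
Σ(xᵢ−μ)² = (-0.26)² + (0.71)² + (-0.28)² + (0.42)² + (-0.77)² + (-2.20)² + (1.76)² + (-2.87)² = 17.5939.
Posterior: Inv-Gamma(3.5 + 8/2, 15.2 + 17.5939/2) = Inv-Gamma(7.50, 23.99695).
E[σ²|data] = β/(α−1) = 23.99695/6.50 = 3.6918.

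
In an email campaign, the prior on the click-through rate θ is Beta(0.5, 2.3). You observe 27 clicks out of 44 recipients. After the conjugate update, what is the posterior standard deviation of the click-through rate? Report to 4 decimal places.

The Beta prior is conjugate to a Binomial/Bernoulli likelihood; the update adds successes to α and failures to β.
Posterior: Beta(α+k, β+n−k) = Beta(0.5+27, 2.3+17) = Beta(27.5, 19.3).
Var = αβ/((α+β)²(α+β+1)) = 27.5·19.3/(46.8²·47.8) = 0.00506956; SD = √0.00506956 = 0.0712.

0.0712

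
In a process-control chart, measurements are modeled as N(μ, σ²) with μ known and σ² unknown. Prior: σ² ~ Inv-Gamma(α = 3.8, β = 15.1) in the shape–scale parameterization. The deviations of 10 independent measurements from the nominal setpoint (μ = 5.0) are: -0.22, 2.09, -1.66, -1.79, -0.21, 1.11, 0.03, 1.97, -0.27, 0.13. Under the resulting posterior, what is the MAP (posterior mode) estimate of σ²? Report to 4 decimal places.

With known mean μ and an Inverse-Gamma(α, β) prior on σ², the Normal likelihood is conjugate: posterior is Inv-Gamma(α + n/2, β + Σ(xᵢ−μ)²/2).
Σ(xᵢ−μ)² = (-0.22)² + (2.09)² + (-1.66)² + (-1.79)² + (-0.21)² + (1.11)² + (0.03)² + (1.97)² + (-0.27)² + (0.13)² = 15.6240.
Posterior: Inv-Gamma(3.8 + 10/2, 15.1 + 15.6240/2) = Inv-Gamma(8.80, 22.91200).
Mode = β/(α+1) = 22.91200/9.80 = 2.3380.

2.3380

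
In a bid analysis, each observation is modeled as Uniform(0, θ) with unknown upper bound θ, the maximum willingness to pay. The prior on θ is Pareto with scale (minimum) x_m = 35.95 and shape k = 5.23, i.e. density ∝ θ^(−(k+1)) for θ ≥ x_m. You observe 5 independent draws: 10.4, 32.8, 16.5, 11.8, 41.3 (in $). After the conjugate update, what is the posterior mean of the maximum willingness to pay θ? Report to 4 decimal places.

45.7745

A Pareto(scale x_m, shape k) prior on the upper bound θ of Uniform(0, θ) is conjugate: posterior is Pareto(max(x_m, max xᵢ), k + n).
Sample maximum = 41.3; prior scale x_m = 35.95 → posterior scale = max = 41.30.
Posterior shape = 5.23 + 5 = 10.23.
E[θ|data] = k·x_m/(k−1) = 10.23·41.30/9.23 = 45.7745.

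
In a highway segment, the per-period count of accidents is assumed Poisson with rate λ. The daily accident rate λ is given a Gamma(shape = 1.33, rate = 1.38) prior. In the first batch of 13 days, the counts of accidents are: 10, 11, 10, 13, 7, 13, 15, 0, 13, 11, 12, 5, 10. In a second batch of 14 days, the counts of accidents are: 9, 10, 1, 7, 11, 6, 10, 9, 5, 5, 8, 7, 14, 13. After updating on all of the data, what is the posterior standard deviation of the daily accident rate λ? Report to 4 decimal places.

With a Gamma(shape α, rate β) prior, the Poisson likelihood is conjugate: the posterior is Gamma(α + ΣXᵢ, β + n).
Batch 1: sum of counts S = 130 over n = 13 days.
After batch 1: Gamma(α+S, β+n) = Gamma(1.33+130, 1.38+13) = Gamma(131.33, 14.38).
Batch 2: sum of counts S = 115 over n = 14 days.
After batch 2: Gamma(α+S, β+n) = Gamma(131.33+115, 14.38+14) = Gamma(246.33, 28.38).
SD = √α/β = √246.33/28.38 = 0.5530.

0.5530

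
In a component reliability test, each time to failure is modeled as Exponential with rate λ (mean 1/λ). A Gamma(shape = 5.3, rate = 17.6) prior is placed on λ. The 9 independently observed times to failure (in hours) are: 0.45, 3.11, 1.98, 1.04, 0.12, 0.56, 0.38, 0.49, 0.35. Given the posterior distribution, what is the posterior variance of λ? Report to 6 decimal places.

With a Gamma(shape α, rate β) prior on the exponential rate λ, the posterior after n observations with total T = Σxᵢ is Gamma(α+n, β+T).
Sum of observations T = 8.48 hours; n = 9.
Posterior: Gamma(5.3+9, 17.6+8.48) = Gamma(14.3, 26.08).
Var = α/β² = 0.021024.

0.021024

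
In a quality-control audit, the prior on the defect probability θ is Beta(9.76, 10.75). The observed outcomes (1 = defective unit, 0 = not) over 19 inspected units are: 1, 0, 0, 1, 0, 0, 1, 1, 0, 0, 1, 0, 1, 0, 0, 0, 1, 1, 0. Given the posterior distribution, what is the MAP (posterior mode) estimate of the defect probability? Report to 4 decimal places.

0.4468

The Beta prior is conjugate to a Binomial/Bernoulli likelihood; the update adds successes to α and failures to β.
Posterior: Beta(α+k, β+n−k) = Beta(9.76+8, 10.75+11) = Beta(17.76, 21.75).
Mode of Beta(a,b) for a,b>1 is (a−1)/(a+b−2) = 16.76/37.51 = 0.4468.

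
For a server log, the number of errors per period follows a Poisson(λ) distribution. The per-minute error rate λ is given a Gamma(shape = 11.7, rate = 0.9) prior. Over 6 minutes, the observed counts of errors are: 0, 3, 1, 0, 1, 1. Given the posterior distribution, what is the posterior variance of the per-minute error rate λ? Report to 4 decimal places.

0.3718

With a Gamma(shape α, rate β) prior, the Poisson likelihood is conjugate: the posterior is Gamma(α + ΣXᵢ, β + n).
Sum of counts S = 6 over n = 6 minutes.
Posterior: Gamma(α+S, β+n) = Gamma(11.7+6, 0.9+6) = Gamma(17.7, 6.9).
Var = α/β² = 17.7/6.9² = 0.3718.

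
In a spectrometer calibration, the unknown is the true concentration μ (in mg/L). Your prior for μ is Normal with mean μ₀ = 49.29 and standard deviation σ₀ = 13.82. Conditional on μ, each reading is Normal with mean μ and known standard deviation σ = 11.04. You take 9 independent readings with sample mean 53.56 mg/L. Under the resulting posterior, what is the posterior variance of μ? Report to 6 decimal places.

For Normal data with known variance σ², a Normal(μ₀, σ₀²) prior on μ is conjugate. Posterior precision = 1/σ₀² + n/σ²; posterior mean is the precision-weighted average of μ₀ and x̄.
σ₀² = 13.82² = 190.9924, σ² = 11.04² = 121.8816; σ² + n·σ₀² = 121.8816 + 9·190.9924 = 1840.8132.
Posterior precision = 1/σ₀² + n/σ² = 1/190.9924 + 9/121.8816 = (σ² + n·σ₀²)/(σ₀²σ²) = 1840.8132/(190.9924·121.8816); posterior variance σₙ² = σ₀²σ²/(σ² + n·σ₀²) = 190.9924·121.8816/1840.8132 = 12.645748.

12.645748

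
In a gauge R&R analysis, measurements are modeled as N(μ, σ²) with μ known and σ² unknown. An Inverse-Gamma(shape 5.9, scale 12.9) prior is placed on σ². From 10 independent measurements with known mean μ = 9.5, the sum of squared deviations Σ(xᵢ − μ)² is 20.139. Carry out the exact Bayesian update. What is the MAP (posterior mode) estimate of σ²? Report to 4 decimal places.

With known mean μ and an Inverse-Gamma(α, β) prior on σ², the Normal likelihood is conjugate: posterior is Inv-Gamma(α + n/2, β + Σ(xᵢ−μ)²/2).
Posterior: Inv-Gamma(5.9 + 10/2, 12.9 + 20.139/2) = Inv-Gamma(10.90, 22.9695).
Mode = β/(α+1) = 22.9695/11.90 = 1.9302.

1.9302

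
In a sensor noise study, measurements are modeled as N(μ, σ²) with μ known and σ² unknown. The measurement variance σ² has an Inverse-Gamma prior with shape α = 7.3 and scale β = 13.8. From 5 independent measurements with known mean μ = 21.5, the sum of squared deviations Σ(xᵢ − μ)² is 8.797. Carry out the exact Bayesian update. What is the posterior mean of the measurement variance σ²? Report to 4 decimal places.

With known mean μ and an Inverse-Gamma(α, β) prior on σ², the Normal likelihood is conjugate: posterior is Inv-Gamma(α + n/2, β + Σ(xᵢ−μ)²/2).
Posterior: Inv-Gamma(7.3 + 5/2, 13.8 + 8.797/2) = Inv-Gamma(9.80, 18.1985).
E[σ²|data] = β/(α−1) = 18.1985/8.80 = 2.0680.

2.0680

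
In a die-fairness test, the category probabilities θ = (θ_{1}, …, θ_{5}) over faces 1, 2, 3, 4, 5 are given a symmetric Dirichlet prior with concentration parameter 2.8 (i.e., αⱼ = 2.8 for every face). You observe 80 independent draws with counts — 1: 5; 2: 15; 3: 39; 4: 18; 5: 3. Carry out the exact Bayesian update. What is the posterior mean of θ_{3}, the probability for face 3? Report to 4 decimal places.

The Dirichlet prior is conjugate to the Multinomial likelihood: each posterior αⱼ = prior αⱼ + observed count nⱼ.
Posterior concentration: (7.8, 17.8, 41.8, 20.8, 5.8), total = 94.0.
E[θ_{3}|data] = α_{3}/Σα = 41.8/94.0 = 0.4447.

0.4447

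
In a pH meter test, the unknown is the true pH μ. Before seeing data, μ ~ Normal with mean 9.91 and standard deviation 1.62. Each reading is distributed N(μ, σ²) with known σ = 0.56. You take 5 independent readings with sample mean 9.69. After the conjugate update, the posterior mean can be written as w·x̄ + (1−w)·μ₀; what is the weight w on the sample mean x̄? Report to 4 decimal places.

0.9767

For Normal data with known variance σ², a Normal(μ₀, σ₀²) prior on μ is conjugate. Posterior precision = 1/σ₀² + n/σ²; posterior mean is the precision-weighted average of μ₀ and x̄.
σ₀² = 1.62² = 2.6244, σ² = 0.56² = 0.3136. Prior precision 1/σ₀² = 1/2.6244; data precision n/σ² = 5/0.3136.
w = (n/σ²)/(1/σ₀² + n/σ²) = n·σ₀²/(σ² + n·σ₀²) = 5·2.6244/(0.3136 + 5·2.6244) = 13.122/13.4356 = 0.9767.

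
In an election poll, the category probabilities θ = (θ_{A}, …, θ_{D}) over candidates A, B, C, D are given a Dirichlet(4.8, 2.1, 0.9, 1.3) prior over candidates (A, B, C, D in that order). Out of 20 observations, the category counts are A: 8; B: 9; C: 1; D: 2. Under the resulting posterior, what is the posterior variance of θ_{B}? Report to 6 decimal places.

The Dirichlet prior is conjugate to the Multinomial likelihood: each posterior αⱼ = prior αⱼ + observed count nⱼ.
Posterior concentration: (12.8, 11.1, 1.9, 3.3), total = 29.1.
Var[θ_j] = α_j(Σα−α_j)/((Σα)²(Σα+1)) = 11.1·18.0/(29.1²·30.1) = 0.007839.

0.007839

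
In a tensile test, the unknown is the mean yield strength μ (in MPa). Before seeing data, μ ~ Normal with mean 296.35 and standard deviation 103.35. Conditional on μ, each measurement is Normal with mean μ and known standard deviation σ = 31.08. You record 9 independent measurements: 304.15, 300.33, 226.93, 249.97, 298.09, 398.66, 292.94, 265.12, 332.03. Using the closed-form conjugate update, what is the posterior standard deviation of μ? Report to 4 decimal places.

10.3083

For Normal data with known variance σ², a Normal(μ₀, σ₀²) prior on μ is conjugate. Posterior precision = 1/σ₀² + n/σ²; posterior mean is the precision-weighted average of μ₀ and x̄.
σ₀² = 103.35² = 10681.2225, σ² = 31.08² = 965.9664; σ² + n·σ₀² = 965.9664 + 9·10681.2225 = 97096.9689.
Posterior precision = 1/σ₀² + n/σ² = 1/10681.2225 + 9/965.9664 = (σ² + n·σ₀²)/(σ₀²σ²) = 97096.9689/(10681.2225·965.9664); posterior variance σₙ² = σ₀²σ²/(σ² + n·σ₀²) = 10681.2225·965.9664/97096.9689 = 106.261835.
Posterior SD = √σₙ² = √(10681.2225·965.9664/97096.9689) = 10.3083.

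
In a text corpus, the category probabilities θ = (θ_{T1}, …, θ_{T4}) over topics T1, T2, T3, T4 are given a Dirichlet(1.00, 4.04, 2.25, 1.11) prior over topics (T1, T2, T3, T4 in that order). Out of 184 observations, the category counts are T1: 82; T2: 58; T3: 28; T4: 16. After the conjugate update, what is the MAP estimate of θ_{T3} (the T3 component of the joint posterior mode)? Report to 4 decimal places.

0.1553

The Dirichlet prior is conjugate to the Multinomial likelihood: each posterior αⱼ = prior αⱼ + observed count nⱼ.
Posterior concentration: (83.00, 62.04, 30.25, 17.11), total = 192.40.
Joint mode component: (α_{T3}−1)/(Σα−K) = 29.25/188.40 = 0.1553.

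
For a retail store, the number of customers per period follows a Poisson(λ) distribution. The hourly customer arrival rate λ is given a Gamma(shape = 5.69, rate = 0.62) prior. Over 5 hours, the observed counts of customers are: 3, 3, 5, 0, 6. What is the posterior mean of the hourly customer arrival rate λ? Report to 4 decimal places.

4.0374

With a Gamma(shape α, rate β) prior, the Poisson likelihood is conjugate: the posterior is Gamma(α + ΣXᵢ, β + n).
Sum of counts S = 17 over n = 5 hours.
Posterior: Gamma(α+S, β+n) = Gamma(5.69+17, 0.62+5) = Gamma(22.69, 5.62).
Posterior mean = α/β = 22.69/5.62 = 4.0374.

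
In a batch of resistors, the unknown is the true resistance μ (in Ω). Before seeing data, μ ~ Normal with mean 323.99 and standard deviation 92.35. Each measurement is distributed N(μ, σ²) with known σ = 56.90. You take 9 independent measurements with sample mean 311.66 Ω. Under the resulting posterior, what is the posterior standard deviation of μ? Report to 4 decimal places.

18.5789

For Normal data with known variance σ², a Normal(μ₀, σ₀²) prior on μ is conjugate. Posterior precision = 1/σ₀² + n/σ²; posterior mean is the precision-weighted average of μ₀ and x̄.
σ₀² = 92.35² = 8528.5225, σ² = 56.90² = 3237.61; σ² + n·σ₀² = 3237.61 + 9·8528.5225 = 79994.3125.
Posterior precision = 1/σ₀² + n/σ² = 1/8528.5225 + 9/3237.61 = (σ² + n·σ₀²)/(σ₀²σ²) = 79994.3125/(8528.5225·3237.61); posterior variance σₙ² = σ₀²σ²/(σ² + n·σ₀²) = 8528.5225·3237.61/79994.3125 = 345.174911.
Posterior SD = √σₙ² = √(8528.5225·3237.61/79994.3125) = 18.5789.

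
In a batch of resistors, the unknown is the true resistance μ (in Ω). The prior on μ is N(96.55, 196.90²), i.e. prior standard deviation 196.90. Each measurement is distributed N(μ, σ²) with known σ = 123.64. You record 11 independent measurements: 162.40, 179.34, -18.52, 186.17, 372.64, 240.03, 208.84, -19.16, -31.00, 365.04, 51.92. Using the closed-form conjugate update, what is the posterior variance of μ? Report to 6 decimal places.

For Normal data with known variance σ², a Normal(μ₀, σ₀²) prior on μ is conjugate. Posterior precision = 1/σ₀² + n/σ²; posterior mean is the precision-weighted average of μ₀ and x̄.
σ₀² = 196.90² = 38769.61, σ² = 123.64² = 15286.8496; σ² + n·σ₀² = 15286.8496 + 11·38769.61 = 441752.5596.
Posterior precision = 1/σ₀² + n/σ² = 1/38769.61 + 11/15286.8496 = (σ² + n·σ₀²)/(σ₀²σ²) = 441752.5596/(38769.61·15286.8496); posterior variance σₙ² = σ₀²σ²/(σ² + n·σ₀²) = 38769.61·15286.8496/441752.5596 = 1341.622554.

1341.622554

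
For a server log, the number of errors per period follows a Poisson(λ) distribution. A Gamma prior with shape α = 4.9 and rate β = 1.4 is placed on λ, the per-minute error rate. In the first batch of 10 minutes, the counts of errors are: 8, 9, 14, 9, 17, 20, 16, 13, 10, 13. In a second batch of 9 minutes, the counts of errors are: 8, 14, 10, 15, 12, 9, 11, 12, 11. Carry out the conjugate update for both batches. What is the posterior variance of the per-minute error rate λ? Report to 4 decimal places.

0.5668

With a Gamma(shape α, rate β) prior, the Poisson likelihood is conjugate: the posterior is Gamma(α + ΣXᵢ, β + n).
Batch 1: sum of counts S = 129 over n = 10 minutes.
After batch 1: Gamma(α+S, β+n) = Gamma(4.9+129, 1.4+10) = Gamma(133.9, 11.4).
Batch 2: sum of counts S = 102 over n = 9 minutes.
After batch 2: Gamma(α+S, β+n) = Gamma(133.9+102, 11.4+9) = Gamma(235.9, 20.4).
Var = α/β² = 235.9/20.4² = 0.5668.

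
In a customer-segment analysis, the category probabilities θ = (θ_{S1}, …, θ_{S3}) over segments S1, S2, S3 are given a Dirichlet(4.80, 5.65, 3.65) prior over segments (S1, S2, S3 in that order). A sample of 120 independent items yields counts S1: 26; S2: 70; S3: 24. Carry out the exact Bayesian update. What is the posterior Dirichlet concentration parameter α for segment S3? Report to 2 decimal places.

The Dirichlet prior is conjugate to the Multinomial likelihood: each posterior αⱼ = prior αⱼ + observed count nⱼ.
Posterior concentration: (30.80, 75.65, 27.65), total = 134.10.
α_{S3} = 3.65 + 24 = 27.65.

27.65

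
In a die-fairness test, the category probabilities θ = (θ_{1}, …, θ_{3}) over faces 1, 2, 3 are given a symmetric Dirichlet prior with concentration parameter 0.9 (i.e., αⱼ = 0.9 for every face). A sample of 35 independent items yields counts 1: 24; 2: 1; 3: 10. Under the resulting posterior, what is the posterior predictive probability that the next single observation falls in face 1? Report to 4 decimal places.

The Dirichlet prior is conjugate to the Multinomial likelihood: each posterior αⱼ = prior αⱼ + observed count nⱼ.
Posterior concentration: (24.9, 1.9, 10.9), total = 37.7.
P(next = 1 | data) = α_{1}/Σα = 0.6605.

0.6605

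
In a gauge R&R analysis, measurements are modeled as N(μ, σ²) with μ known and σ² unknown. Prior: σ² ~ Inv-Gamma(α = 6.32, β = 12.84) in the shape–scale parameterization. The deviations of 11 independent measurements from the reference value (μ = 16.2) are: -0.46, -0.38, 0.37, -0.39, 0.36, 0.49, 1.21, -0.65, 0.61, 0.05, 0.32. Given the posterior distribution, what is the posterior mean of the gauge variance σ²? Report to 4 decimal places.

With known mean μ and an Inverse-Gamma(α, β) prior on σ², the Normal likelihood is conjugate: posterior is Inv-Gamma(α + n/2, β + Σ(xᵢ−μ)²/2).
Σ(xᵢ−μ)² = (-0.46)² + (-0.38)² + (0.37)² + (-0.39)² + (0.36)² + (0.49)² + (1.21)² + (-0.65)² + (0.61)² + (0.05)² + (0.32)² = 3.3783.
Posterior: Inv-Gamma(6.32 + 11/2, 12.84 + 3.3783/2) = Inv-Gamma(11.82, 14.52915).
E[σ²|data] = β/(α−1) = 14.52915/10.82 = 1.3428.

1.3428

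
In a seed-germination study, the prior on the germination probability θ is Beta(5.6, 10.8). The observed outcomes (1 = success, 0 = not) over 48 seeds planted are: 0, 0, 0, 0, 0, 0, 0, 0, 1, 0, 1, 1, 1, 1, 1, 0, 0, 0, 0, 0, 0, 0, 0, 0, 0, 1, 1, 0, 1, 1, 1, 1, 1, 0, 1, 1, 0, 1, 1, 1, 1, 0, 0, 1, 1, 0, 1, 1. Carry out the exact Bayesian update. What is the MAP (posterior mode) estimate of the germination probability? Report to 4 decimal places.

0.4423

The Beta prior is conjugate to a Binomial/Bernoulli likelihood; the update adds successes to α and failures to β.
Posterior: Beta(α+k, β+n−k) = Beta(5.6+23, 10.8+25) = Beta(28.6, 35.8).
Mode of Beta(a,b) for a,b>1 is (a−1)/(a+b−2) = 27.6/62.4 = 0.4423.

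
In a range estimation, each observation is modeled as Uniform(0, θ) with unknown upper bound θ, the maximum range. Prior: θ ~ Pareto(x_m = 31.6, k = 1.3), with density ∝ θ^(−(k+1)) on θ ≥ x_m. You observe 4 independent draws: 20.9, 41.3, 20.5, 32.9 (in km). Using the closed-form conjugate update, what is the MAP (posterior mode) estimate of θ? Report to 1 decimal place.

41.3

A Pareto(scale x_m, shape k) prior on the upper bound θ of Uniform(0, θ) is conjugate: posterior is Pareto(max(x_m, max xᵢ), k + n).
Sample maximum = 41.3; prior scale x_m = 31.6 → posterior scale = max = 41.3.
Posterior shape = 1.3 + 4 = 5.3.
The Pareto density is decreasing on [x_m, ∞), so the mode is x_m = 41.3.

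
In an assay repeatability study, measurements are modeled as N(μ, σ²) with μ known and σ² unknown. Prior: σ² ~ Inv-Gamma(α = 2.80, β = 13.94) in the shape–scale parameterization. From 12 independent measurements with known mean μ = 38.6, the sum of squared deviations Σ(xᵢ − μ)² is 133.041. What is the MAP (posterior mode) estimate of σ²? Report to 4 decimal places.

With known mean μ and an Inverse-Gamma(α, β) prior on σ², the Normal likelihood is conjugate: posterior is Inv-Gamma(α + n/2, β + Σ(xᵢ−μ)²/2).
Posterior: Inv-Gamma(2.80 + 12/2, 13.94 + 133.041/2) = Inv-Gamma(8.80, 80.4605).
Mode = β/(α+1) = 80.4605/9.80 = 8.2103.

8.2103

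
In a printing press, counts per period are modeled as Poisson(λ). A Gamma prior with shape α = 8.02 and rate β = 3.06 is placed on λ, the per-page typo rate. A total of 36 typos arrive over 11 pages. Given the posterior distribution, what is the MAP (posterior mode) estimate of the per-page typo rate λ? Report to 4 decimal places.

With a Gamma(shape α, rate β) prior, the Poisson likelihood is conjugate: the posterior is Gamma(α + ΣXᵢ, β + n).
Posterior: Gamma(α+S, β+n) = Gamma(8.02+36, 3.06+11) = Gamma(44.02, 14.06).
Mode of Gamma(α,β) for α≥1 is (α−1)/β = 43.02/14.06 = 3.0597.

3.0597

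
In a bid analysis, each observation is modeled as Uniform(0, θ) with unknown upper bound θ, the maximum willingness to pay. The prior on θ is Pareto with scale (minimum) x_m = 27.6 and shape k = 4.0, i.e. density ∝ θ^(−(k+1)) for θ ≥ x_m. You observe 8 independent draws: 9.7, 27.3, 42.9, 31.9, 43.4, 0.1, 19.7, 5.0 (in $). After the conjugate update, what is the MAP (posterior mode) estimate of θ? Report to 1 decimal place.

43.4

A Pareto(scale x_m, shape k) prior on the upper bound θ of Uniform(0, θ) is conjugate: posterior is Pareto(max(x_m, max xᵢ), k + n).
Sample maximum = 43.4; prior scale x_m = 27.6 → posterior scale = max = 43.4.
Posterior shape = 4.0 + 8 = 12.0.
The Pareto density is decreasing on [x_m, ∞), so the mode is x_m = 43.4.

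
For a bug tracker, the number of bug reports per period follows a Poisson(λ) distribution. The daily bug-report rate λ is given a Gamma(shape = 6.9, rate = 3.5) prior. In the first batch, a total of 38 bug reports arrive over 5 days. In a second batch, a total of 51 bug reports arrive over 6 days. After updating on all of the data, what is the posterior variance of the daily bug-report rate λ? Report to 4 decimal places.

With a Gamma(shape α, rate β) prior, the Poisson likelihood is conjugate: the posterior is Gamma(α + ΣXᵢ, β + n).
After batch 1: Gamma(α+S, β+n) = Gamma(6.9+38, 3.5+5) = Gamma(44.9, 8.5).
After batch 2: Gamma(α+S, β+n) = Gamma(44.9+51, 8.5+6) = Gamma(95.9, 14.5).
Var = α/β² = 95.9/14.5² = 0.4561.

0.4561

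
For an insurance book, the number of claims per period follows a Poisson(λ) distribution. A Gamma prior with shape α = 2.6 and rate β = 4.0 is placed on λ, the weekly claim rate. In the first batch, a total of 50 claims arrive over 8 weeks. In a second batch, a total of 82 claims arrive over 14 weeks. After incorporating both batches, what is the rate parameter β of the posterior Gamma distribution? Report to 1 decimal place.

With a Gamma(shape α, rate β) prior, the Poisson likelihood is conjugate: the posterior is Gamma(α + ΣXᵢ, β + n).
After batch 1: Gamma(α+S, β+n) = Gamma(2.6+50, 4.0+8) = Gamma(52.6, 12.0).
After batch 2: Gamma(α+S, β+n) = Gamma(52.6+82, 12.0+14) = Gamma(134.6, 26.0).
Posterior β = 26.0.

26.0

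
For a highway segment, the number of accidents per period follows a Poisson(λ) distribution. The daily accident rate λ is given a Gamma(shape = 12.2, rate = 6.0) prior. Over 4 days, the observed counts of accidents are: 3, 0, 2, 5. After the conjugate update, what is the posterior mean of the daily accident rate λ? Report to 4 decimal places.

2.2200

With a Gamma(shape α, rate β) prior, the Poisson likelihood is conjugate: the posterior is Gamma(α + ΣXᵢ, β + n).
Sum of counts S = 10 over n = 4 days.
Posterior: Gamma(α+S, β+n) = Gamma(12.2+10, 6.0+4) = Gamma(22.2, 10.0).
Posterior mean = α/β = 22.2/10.0 = 2.2200.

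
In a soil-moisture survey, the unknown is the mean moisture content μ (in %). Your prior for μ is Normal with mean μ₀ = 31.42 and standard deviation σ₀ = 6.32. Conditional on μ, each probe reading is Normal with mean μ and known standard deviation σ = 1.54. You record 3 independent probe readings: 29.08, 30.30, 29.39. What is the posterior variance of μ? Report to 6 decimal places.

For Normal data with known variance σ², a Normal(μ₀, σ₀²) prior on μ is conjugate. Posterior precision = 1/σ₀² + n/σ²; posterior mean is the precision-weighted average of μ₀ and x̄.
σ₀² = 6.32² = 39.9424, σ² = 1.54² = 2.3716; σ² + n·σ₀² = 2.3716 + 3·39.9424 = 122.1988.
Posterior precision = 1/σ₀² + n/σ² = 1/39.9424 + 3/2.3716 = (σ² + n·σ₀²)/(σ₀²σ²) = 122.1988/(39.9424·2.3716); posterior variance σₙ² = σ₀²σ²/(σ² + n·σ₀²) = 39.9424·2.3716/122.1988 = 0.775191.

0.775191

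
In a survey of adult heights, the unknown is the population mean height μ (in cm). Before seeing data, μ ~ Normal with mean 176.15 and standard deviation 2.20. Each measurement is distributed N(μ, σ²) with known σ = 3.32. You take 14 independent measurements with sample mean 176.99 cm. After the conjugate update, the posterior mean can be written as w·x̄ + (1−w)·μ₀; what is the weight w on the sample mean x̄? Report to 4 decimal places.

0.8601

For Normal data with known variance σ², a Normal(μ₀, σ₀²) prior on μ is conjugate. Posterior precision = 1/σ₀² + n/σ²; posterior mean is the precision-weighted average of μ₀ and x̄.
σ₀² = 2.20² = 4.84, σ² = 3.32² = 11.0224. Prior precision 1/σ₀² = 1/4.84; data precision n/σ² = 14/11.0224.
w = (n/σ²)/(1/σ₀² + n/σ²) = n·σ₀²/(σ² + n·σ₀²) = 14·4.84/(11.0224 + 14·4.84) = 67.76/78.7824 = 0.8601.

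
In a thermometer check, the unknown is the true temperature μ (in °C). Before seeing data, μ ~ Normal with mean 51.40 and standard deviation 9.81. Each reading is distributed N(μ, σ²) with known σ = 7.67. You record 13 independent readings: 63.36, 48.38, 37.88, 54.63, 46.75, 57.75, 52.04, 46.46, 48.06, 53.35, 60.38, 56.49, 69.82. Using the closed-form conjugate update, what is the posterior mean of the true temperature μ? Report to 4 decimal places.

For Normal data with known variance σ², a Normal(μ₀, σ₀²) prior on μ is conjugate. Posterior precision = 1/σ₀² + n/σ²; posterior mean is the precision-weighted average of μ₀ and x̄.
Σxᵢ = 63.36 + 48.38 + 37.88 + 54.63 + 46.75 + 57.75 + 52.04 + 46.46 + 48.06 + 53.35 + 60.38 + 56.49 + 69.82 = 695.35, so n·x̄ = 695.35.
σ₀² = 9.81² = 96.2361, σ² = 7.67² = 58.8289; σ² + n·σ₀² = 58.8289 + 13·96.2361 = 1309.8982.
Posterior mean = (μ₀/σ₀² + n·x̄/σ²)/(1/σ₀² + n/σ²) = (σ²·μ₀ + σ₀²·n·x̄)/(σ² + n·σ₀²) = (58.8289·51.40 + 96.2361·695.35)/1309.8982 = 69941.577595/1309.8982 = 53.3947.

53.3947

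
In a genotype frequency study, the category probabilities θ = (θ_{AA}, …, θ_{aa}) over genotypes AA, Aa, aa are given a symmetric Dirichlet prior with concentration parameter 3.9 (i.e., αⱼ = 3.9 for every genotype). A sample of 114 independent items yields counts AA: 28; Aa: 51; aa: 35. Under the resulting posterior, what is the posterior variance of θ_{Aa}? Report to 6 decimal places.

0.001942

The Dirichlet prior is conjugate to the Multinomial likelihood: each posterior αⱼ = prior αⱼ + observed count nⱼ.
Posterior concentration: (31.9, 54.9, 38.9), total = 125.7.
Var[θ_j] = α_j(Σα−α_j)/((Σα)²(Σα+1)) = 54.9·70.8/(125.7²·126.7) = 0.001942.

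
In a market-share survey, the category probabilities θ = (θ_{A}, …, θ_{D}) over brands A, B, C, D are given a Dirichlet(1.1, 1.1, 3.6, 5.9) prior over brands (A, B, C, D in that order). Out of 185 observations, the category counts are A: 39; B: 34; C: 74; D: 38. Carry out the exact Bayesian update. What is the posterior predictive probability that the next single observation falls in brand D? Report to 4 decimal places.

The Dirichlet prior is conjugate to the Multinomial likelihood: each posterior αⱼ = prior αⱼ + observed count nⱼ.
Posterior concentration: (40.1, 35.1, 77.6, 43.9), total = 196.7.
P(next = D | data) = α_{D}/Σα = 0.2232.

0.2232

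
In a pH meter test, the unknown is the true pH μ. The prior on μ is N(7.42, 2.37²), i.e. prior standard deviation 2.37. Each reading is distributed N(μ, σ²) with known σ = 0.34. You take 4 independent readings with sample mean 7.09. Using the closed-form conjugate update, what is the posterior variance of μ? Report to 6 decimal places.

For Normal data with known variance σ², a Normal(μ₀, σ₀²) prior on μ is conjugate. Posterior precision = 1/σ₀² + n/σ²; posterior mean is the precision-weighted average of μ₀ and x̄.
σ₀² = 2.37² = 5.6169, σ² = 0.34² = 0.1156; σ² + n·σ₀² = 0.1156 + 4·5.6169 = 22.5832.
Posterior precision = 1/σ₀² + n/σ² = 1/5.6169 + 4/0.1156 = (σ² + n·σ₀²)/(σ₀²σ²) = 22.5832/(5.6169·0.1156); posterior variance σₙ² = σ₀²σ²/(σ² + n·σ₀²) = 5.6169·0.1156/22.5832 = 0.028752.

0.028752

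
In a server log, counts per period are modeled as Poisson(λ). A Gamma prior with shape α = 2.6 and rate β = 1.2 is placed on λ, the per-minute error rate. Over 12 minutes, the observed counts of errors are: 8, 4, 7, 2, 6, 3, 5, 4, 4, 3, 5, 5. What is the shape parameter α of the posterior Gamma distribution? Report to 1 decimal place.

58.6

With a Gamma(shape α, rate β) prior, the Poisson likelihood is conjugate: the posterior is Gamma(α + ΣXᵢ, β + n).
Sum of counts S = 56 over n = 12 minutes.
Posterior: Gamma(α+S, β+n) = Gamma(2.6+56, 1.2+12) = Gamma(58.6, 13.2).
Posterior α = 58.6.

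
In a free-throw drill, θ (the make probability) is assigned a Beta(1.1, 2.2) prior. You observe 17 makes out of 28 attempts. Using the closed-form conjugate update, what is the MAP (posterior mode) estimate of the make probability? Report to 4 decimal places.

The Beta prior is conjugate to a Binomial/Bernoulli likelihood; the update adds successes to α and failures to β.
Posterior: Beta(α+k, β+n−k) = Beta(1.1+17, 2.2+11) = Beta(18.1, 13.2).
Mode of Beta(a,b) for a,b>1 is (a−1)/(a+b−2) = 17.1/29.3 = 0.5836.

0.5836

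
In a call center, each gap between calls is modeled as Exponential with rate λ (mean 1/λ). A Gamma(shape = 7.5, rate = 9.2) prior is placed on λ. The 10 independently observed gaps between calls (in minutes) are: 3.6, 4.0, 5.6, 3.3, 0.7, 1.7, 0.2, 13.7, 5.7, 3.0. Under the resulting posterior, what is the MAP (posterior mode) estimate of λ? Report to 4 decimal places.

With a Gamma(shape α, rate β) prior on the exponential rate λ, the posterior after n observations with total T = Σxᵢ is Gamma(α+n, β+T).
Sum of observations T = 41.5 minutes; n = 10.
Posterior: Gamma(7.5+10, 9.2+41.5) = Gamma(17.5, 50.7).
Mode = (α−1)/β = 0.3254.

0.3254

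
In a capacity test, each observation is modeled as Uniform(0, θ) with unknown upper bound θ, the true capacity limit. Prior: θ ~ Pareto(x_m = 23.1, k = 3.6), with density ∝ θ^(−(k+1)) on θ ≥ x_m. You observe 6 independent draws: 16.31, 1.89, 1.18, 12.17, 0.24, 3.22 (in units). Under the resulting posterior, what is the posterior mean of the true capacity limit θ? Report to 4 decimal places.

25.7860

A Pareto(scale x_m, shape k) prior on the upper bound θ of Uniform(0, θ) is conjugate: posterior is Pareto(max(x_m, max xᵢ), k + n).
Sample maximum = 16.31; prior scale x_m = 23.1 → posterior scale = max = 23.10.
Posterior shape = 3.6 + 6 = 9.6.
E[θ|data] = k·x_m/(k−1) = 9.6·23.10/8.6 = 25.7860.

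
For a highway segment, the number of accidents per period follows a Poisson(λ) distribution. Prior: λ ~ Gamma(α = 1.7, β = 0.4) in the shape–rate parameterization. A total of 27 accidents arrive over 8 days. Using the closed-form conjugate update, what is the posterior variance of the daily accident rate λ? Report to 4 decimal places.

0.4067

With a Gamma(shape α, rate β) prior, the Poisson likelihood is conjugate: the posterior is Gamma(α + ΣXᵢ, β + n).
Posterior: Gamma(α+S, β+n) = Gamma(1.7+27, 0.4+8) = Gamma(28.7, 8.4).
Var = α/β² = 28.7/8.4² = 0.4067.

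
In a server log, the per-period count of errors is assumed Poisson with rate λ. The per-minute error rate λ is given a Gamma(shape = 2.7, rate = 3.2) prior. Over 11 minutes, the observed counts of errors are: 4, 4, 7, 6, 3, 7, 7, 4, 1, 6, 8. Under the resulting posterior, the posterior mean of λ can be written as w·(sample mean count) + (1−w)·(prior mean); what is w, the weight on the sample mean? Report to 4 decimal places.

With a Gamma(shape α, rate β) prior, the Poisson likelihood is conjugate: the posterior is Gamma(α + ΣXᵢ, β + n).
Posterior mean = (α₀+S)/(β₀+n) = [n/(β₀+n)]·(S/n) + [β₀/(β₀+n)]·(α₀/β₀), so only n and β₀ enter the weight.
Weight on data w = n/(β₀+n) = 11/(3.2+11) = 11/14.2 = 0.7746.

0.7746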